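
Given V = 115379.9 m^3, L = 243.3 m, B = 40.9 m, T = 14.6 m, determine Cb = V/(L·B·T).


Formula: Cb = V / (L * B * T)
Step 1 — L * B * T = 243.3 * 40.9 * 14.6 = 145284.162 m^3
Step 2 — Cb = 115379.9 / 145284.162 ≈ 0.79417 (5 s.f.)

0.79417


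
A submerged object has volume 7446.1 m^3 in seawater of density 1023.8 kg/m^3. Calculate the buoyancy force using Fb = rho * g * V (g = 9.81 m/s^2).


Formula: Fb = rho * g * V
Substituting: Fb = 1023.8 * 9.81 * 7446.1
Intermediate: 1023.8 * 9.81 = 10043.478
Result: Fb = 10043.478 * 7446.1 ≈ 74785000 N (5 s.f.)

74785000 N


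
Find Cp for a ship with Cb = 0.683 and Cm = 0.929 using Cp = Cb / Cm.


Formula: Cp = Cb / Cm
Substituting: Cp = 0.683 / 0.929
Result: Cp ≈ 0.73520 (5 s.f.)

0.73520


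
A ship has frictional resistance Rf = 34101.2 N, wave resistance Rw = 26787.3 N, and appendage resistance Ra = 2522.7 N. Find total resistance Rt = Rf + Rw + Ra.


Formula: Rt = Rf + Rw + Ra
Substituting: Rt = 34101.2 + 26787.3 + 2522.7
Result: Rt = 63411.2 N

63411.2 N


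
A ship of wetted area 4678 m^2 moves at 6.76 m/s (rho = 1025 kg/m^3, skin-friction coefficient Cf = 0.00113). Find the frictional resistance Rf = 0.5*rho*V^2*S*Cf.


Formula: Rf = 0.5 * rho * V^2 * S * Cf
Step 1 — V^2 = 6.76^2 = 45.6976
Step 2 — 0.5 * rho * V^2 = 0.5 * 1025 * 45.6976 = 23420.02
Step 3 — Rf = 23420.02 * 4678 * 0.00113 ≈ 123800 N (5 s.f.)

123800 N


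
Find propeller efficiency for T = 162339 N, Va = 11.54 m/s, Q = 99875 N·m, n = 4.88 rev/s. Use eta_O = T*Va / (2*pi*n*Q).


Formula: eta = T * Va / (2 * pi * n * Q)
Step 1 — numerator = T * Va = 162339 * 11.54 = 1873392.06
Step 2 — 2 * pi * n = 2 * pi * 4.88 = 30.661944
Step 3 — denominator = 30.661944 * 99875 = 3062361.66
Step 4 — eta = 1873392.06 / 3062361.66 ≈ 0.61175 (5 s.f.)

0.61175


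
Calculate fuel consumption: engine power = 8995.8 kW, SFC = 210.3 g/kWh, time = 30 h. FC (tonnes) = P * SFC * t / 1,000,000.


Formula: FC (tonnes) = P * SFC * t / 1,000,000
Step 1 — P * SFC * t = 8995.8 * 210.3 * 30 = 56754502.2 g
Step 2 — FC (tonnes) = 56754502.2 / 1,000,000 ≈ 56.755 tonnes (5 s.f.)

56.755 tonnes


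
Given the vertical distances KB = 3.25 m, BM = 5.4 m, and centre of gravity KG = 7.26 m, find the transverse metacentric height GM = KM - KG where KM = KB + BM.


Formula: GM = KB + BM - KG
Step 1 — KM = KB + BM = 3.25 + 5.4 = 8.65 m
Step 2 — GM = KM - KG = 8.65 - 7.26 = 1.39 m

1.39 m


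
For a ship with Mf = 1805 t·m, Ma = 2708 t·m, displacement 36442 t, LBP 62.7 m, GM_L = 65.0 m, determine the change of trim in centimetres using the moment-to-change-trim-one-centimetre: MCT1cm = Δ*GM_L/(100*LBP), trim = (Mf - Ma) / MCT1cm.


Formula: net trimming moment = Mf - Ma; MCT1cm = Δ*GM_L/(100*LBP); trim = net moment / MCT1cm
Step 1 — net trimming moment = 1805 - 2708 = -903 t·m
Step 2 — MCT1cm = 36442 * 65.0 / (100 * 62.7) = 377.7879 t·m/cm
Step 3 — trim = -903 / 377.7879 ≈ -2.3902 cm (5 s.f.)

-2.3902 cm


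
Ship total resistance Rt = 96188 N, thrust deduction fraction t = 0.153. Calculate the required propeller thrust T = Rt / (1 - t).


Formula: T = Rt / (1 - t)
Step 1 — (1 - t) = 1 - 0.153 = 0.847
Step 2 — T = 96188 / 0.847 ≈ 113560 N (5 s.f.)

113560 N


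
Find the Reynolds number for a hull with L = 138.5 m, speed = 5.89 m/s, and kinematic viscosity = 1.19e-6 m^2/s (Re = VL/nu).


Formula: Re = V * L / nu
Step 1 — V * L = 5.89 * 138.5 = 815.765 m^2/s
Step 2 — Re = 815.765 / 1.19e-6 = 6.86e+08

6.86e+08


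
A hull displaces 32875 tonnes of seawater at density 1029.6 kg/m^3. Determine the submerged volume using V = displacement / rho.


Formula: V = mass / rho
Step 1 — convert tonnes to kg: 32875 t * 1000 = 32875000 kg
Step 2 — V = 32875000 / 1029.6 ≈ 31930 m^3 (5 s.f.)

31930 m^3


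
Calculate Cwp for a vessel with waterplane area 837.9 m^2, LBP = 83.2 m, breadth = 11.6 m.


Formula: Cwp = Aw / (L * B)
Step 1 — L * B = 83.2 * 11.6 = 965.12 m^2
Step 2 — Cwp = 837.9 / 965.12 ≈ 0.86818 (5 s.f.)

0.86818


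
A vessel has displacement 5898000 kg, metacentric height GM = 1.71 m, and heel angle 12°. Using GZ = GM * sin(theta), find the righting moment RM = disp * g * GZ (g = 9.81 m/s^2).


Formula: GZ = GM * sin(theta); RM = disp * g * GZ
Step 1 — GZ = 1.71 * sin(12°) = 1.71 * 0.207912 = 0.35553 m
Step 2 — RM = 5898000 * 9.81 * 0.35553 ≈ 20571000 N·m (5 s.f.)

20571000 N·m


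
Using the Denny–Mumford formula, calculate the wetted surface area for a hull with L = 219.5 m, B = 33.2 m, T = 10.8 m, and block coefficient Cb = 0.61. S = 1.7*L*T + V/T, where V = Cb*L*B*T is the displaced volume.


Formula: S = 1.7*L*T + V/T with V = Cb*L*B*T, i.e. S = L * (1.7*T + Cb*B)
Step 1 — 1.7*T = 1.7 * 10.8 = 18.36 m
Step 2 — Cb*B = 0.61 * 33.2 = 20.252 m
Step 3 — 1.7*T + Cb*B = 18.36 + 20.252 = 38.612 m
Step 4 — S = 219.5 * 38.612 ≈ 8475.3 m^2 (5 s.f.)

8475.3 m^2


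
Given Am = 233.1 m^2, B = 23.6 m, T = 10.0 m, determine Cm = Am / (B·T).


Formula: Cm = Am / (B * T)
Step 1 — B * T = 23.6 * 10.0 = 236.0 m^2
Step 2 — Cm = 233.1 / 236.0 ≈ 0.98771 (5 s.f.)

0.98771


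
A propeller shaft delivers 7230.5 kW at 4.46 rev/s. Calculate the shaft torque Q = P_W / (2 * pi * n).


Formula: Q = P_W / (2 * pi * n)
Step 1 — P_W = 7230.5 kW * 1000 = 7230500.0 W
Step 2 — 2 * pi * n = 2 * pi * 4.46 = 28.023006
Step 3 — Q = 7230500.0 / 28.023006 ≈ 258020 N·m (5 s.f.)

258020 N·m


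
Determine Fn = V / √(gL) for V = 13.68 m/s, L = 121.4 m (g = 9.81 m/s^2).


Formula: Fn = V / sqrt(g * L)
Step 1 — g * L = 9.81 * 121.4 = 1190.934
Step 2 — sqrt(g * L) = sqrt(1190.934) = 34.509912
Step 3 — Fn = 13.68 / 34.509912 ≈ 0.39641 (5 s.f.)

0.39641


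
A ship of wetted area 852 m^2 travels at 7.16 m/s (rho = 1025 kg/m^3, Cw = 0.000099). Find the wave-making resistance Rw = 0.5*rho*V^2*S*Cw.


Formula: Rw = 0.5 * rho * V^2 * S * Cw
Step 1 — V^2 = 7.16^2 = 51.2656
Step 2 — 0.5 * rho * V^2 = 0.5 * 1025 * 51.2656 = 26273.62
Step 3 — Rw = 26273.62 * 852 * 0.000099 ≈ 2216.1 N (5 s.f.)

2216.1 N


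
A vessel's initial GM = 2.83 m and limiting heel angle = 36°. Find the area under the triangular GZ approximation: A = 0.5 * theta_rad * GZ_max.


Formula: GZ_max = GM * sin(theta); Area = 0.5 * theta_rad * GZ_max
Step 1 — GZ_max = 2.83 * sin(36°) = 2.83 * 0.587785 = 1.663432 m
Step 2 — theta_rad = 36 * pi/180 = 0.628319 rad
Step 3 — Area = 0.5 * 0.628319 * 1.663432 ≈ 0.52258 m·rad (5 s.f.)

0.52258 m·rad


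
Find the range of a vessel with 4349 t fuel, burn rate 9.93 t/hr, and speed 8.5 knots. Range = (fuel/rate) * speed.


Formula: endurance = fuel / rate; range = endurance * speed
Step 1 — endurance = 4349 / 9.93 = 437.9658 hours
Step 2 — range = 437.9658 * 8.5 ≈ 3722.7 nautical miles (5 s.f.)

3722.7 NM


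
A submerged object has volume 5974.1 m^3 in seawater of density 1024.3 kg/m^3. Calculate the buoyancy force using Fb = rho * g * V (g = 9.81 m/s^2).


Formula: Fb = rho * g * V
Substituting: Fb = 1024.3 * 9.81 * 5974.1
Intermediate: 1024.3 * 9.81 = 10048.383
Result: Fb = 10048.383 * 5974.1 ≈ 60030000 N (5 s.f.)

60030000 N


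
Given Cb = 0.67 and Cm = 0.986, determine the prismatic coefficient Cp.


Formula: Cp = Cb / Cm
Substituting: Cp = 0.67 / 0.986
Result: Cp ≈ 0.67951 (5 s.f.)

0.67951


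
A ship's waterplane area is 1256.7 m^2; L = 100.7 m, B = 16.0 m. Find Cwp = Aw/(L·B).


Formula: Cwp = Aw / (L * B)
Step 1 — L * B = 100.7 * 16.0 = 1611.2 m^2
Step 2 — Cwp = 1256.7 / 1611.2 ≈ 0.77998 (5 s.f.)

0.77998


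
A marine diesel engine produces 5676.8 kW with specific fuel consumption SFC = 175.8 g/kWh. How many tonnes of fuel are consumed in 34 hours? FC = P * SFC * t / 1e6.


Formula: FC (tonnes) = P * SFC * t / 1,000,000
Step 1 — P * SFC * t = 5676.8 * 175.8 * 34 = 33931368.96 g
Step 2 — FC (tonnes) = 33931368.96 / 1,000,000 ≈ 33.931 tonnes (5 s.f.)

33.931 tonnes


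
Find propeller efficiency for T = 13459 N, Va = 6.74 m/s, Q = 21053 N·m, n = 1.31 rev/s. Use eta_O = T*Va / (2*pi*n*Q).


Formula: eta = T * Va / (2 * pi * n * Q)
Step 1 — numerator = T * Va = 13459 * 6.74 = 90713.66
Step 2 — 2 * pi * n = 2 * pi * 1.31 = 8.230973
Step 3 — denominator = 8.230973 * 21053 = 173286.67
Step 4 — eta = 90713.66 / 173286.67 ≈ 0.52349 (5 s.f.)

0.52349


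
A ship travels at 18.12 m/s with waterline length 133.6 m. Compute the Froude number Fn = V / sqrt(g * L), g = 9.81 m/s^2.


Formula: Fn = V / sqrt(g * L)
Step 1 — g * L = 9.81 * 133.6 = 1310.616
Step 2 — sqrt(g * L) = sqrt(1310.616) = 36.202431
Step 3 — Fn = 18.12 / 36.202431 ≈ 0.50052 (5 s.f.)

0.50052


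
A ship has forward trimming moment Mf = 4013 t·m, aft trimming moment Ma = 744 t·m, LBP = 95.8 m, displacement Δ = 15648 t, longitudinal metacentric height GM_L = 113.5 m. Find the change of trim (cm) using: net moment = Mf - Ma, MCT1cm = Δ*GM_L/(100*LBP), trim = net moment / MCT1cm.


Formula: net trimming moment = Mf - Ma; MCT1cm = Δ*GM_L/(100*LBP); trim = net moment / MCT1cm
Step 1 — net trimming moment = 4013 - 744 = 3269 t·m
Step 2 — MCT1cm = 15648 * 113.5 / (100 * 95.8) = 185.3912 t·m/cm
Step 3 — trim = 3269 / 185.3912 ≈ 17.633 cm (5 s.f.)

17.633 cm


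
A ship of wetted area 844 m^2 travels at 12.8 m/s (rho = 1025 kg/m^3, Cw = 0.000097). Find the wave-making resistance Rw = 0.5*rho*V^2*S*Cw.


Formula: Rw = 0.5 * rho * V^2 * S * Cw
Step 1 — V^2 = 12.8^2 = 163.84
Step 2 — 0.5 * rho * V^2 = 0.5 * 1025 * 163.84 = 83968.0
Step 3 — Rw = 83968.0 * 844 * 0.000097 ≈ 6874.3 N (5 s.f.)

6874.3 N


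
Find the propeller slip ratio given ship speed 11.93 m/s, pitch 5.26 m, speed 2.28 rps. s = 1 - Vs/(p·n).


Formula: s = 1 - Vs / (p * n)
Step 1 — p * n = 5.26 * 2.28 = 11.9928
Step 2 — Vs / (p*n) = 11.93 / 11.9928 = 0.994764 (6 d.p.)
Step 3 — s = 1 - 0.994764 = 0.005236

0.005236


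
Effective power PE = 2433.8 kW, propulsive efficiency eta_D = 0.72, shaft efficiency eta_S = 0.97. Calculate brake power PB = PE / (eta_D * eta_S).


Formula: PB = PE / (eta_D * eta_S)
Step 1 — combined efficiency = eta_D * eta_S = 0.72 * 0.97 = 0.6984
Step 2 — PB = 2433.8 / 0.6984 ≈ 3484.8 kW (5 s.f.)

3484.8 kW


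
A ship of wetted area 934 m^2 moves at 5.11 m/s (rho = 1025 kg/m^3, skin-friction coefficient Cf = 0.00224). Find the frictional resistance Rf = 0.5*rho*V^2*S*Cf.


Formula: Rf = 0.5 * rho * V^2 * S * Cf
Step 1 — V^2 = 5.11^2 = 26.1121
Step 2 — 0.5 * rho * V^2 = 0.5 * 1025 * 26.1121 = 13382.45125
Step 3 — Rf = 13382.45125 * 934 * 0.00224 ≈ 27998 N (5 s.f.)

27998 N


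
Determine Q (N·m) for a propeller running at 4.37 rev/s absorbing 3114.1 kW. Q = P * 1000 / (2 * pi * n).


Formula: Q = P_W / (2 * pi * n)
Step 1 — P_W = 3114.1 kW * 1000 = 3114100.0 W
Step 2 — 2 * pi * n = 2 * pi * 4.37 = 27.45752
Step 3 — Q = 3114100.0 / 27.45752 ≈ 113420 N·m (5 s.f.)

113420 N·m


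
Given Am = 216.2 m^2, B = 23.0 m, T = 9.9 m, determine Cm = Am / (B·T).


Formula: Cm = Am / (B * T)
Step 1 — B * T = 23.0 * 9.9 = 227.7 m^2
Step 2 — Cm = 216.2 / 227.7 ≈ 0.94949 (5 s.f.)

0.94949


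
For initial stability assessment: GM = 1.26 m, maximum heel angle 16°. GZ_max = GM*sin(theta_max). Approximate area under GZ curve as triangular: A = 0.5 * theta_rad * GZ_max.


Formula: GZ_max = GM * sin(theta); Area = 0.5 * theta_rad * GZ_max
Step 1 — GZ_max = 1.26 * sin(16°) = 1.26 * 0.275637 = 0.347303 m
Step 2 — theta_rad = 16 * pi/180 = 0.279253 rad
Step 3 — Area = 0.5 * 0.279253 * 0.347303 ≈ 0.048493 m·rad (5 s.f.)

0.048493 m·rad


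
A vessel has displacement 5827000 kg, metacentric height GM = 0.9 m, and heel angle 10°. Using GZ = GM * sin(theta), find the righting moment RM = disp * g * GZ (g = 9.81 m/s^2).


Formula: GZ = GM * sin(theta); RM = disp * g * GZ
Step 1 — GZ = 0.9 * sin(10°) = 0.9 * 0.173648 = 0.156283 m
Step 2 — RM = 5827000 * 9.81 * 0.156283 ≈ 8933600 N·m (5 s.f.)

8933600 N·m


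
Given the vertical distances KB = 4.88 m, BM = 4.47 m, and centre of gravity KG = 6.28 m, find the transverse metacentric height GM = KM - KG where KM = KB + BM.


Formula: GM = KB + BM - KG
Step 1 — KM = KB + BM = 4.88 + 4.47 = 9.35 m
Step 2 — GM = KM - KG = 9.35 - 6.28 = 3.07 m

3.07 m


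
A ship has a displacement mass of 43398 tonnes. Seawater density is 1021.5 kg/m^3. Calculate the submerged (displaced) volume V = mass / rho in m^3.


Formula: V = mass / rho
Step 1 — convert tonnes to kg: 43398 t * 1000 = 43398000 kg
Step 2 — V = 43398000 / 1021.5 ≈ 42485 m^3 (5 s.f.)

42485 m^3


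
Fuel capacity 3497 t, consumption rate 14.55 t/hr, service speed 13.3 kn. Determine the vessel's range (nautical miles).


Formula: endurance = fuel / rate; range = endurance * speed
Step 1 — endurance = 3497 / 14.55 = 240.3436 hours
Step 2 — range = 240.3436 * 13.3 ≈ 3196.6 nautical miles (5 s.f.)

3196.6 NM


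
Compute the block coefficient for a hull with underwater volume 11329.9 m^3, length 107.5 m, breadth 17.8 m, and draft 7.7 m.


Formula: Cb = V / (L * B * T)
Step 1 — L * B * T = 107.5 * 17.8 * 7.7 = 14733.95 m^3
Step 2 — Cb = 11329.9 / 14733.95 ≈ 0.76897 (5 s.f.)

0.76897


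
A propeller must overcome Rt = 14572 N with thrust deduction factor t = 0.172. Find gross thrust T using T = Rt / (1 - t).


Formula: T = Rt / (1 - t)
Step 1 — (1 - t) = 1 - 0.172 = 0.828
Step 2 — T = 14572 / 0.828 ≈ 17599 N (5 s.f.)

17599 N


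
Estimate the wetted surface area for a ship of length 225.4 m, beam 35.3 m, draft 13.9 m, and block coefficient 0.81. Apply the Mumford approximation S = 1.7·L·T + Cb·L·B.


Formula: S = 1.7*L*T + V/T with V = Cb*L*B*T, i.e. S = L * (1.7*T + Cb*B)
Step 1 — 1.7*T = 1.7 * 13.9 = 23.63 m
Step 2 — Cb*B = 0.81 * 35.3 = 28.593 m
Step 3 — 1.7*T + Cb*B = 23.63 + 28.593 = 52.223 m
Step 4 — S = 225.4 * 52.223 ≈ 11771 m^2 (5 s.f.)

11771 m^2


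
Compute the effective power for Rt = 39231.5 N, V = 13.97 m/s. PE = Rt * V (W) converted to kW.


Formula: PE = Rt * V / 1000 (kW)
Step 1 — PE (W) = 39231.5 * 13.97 = 548064.055 W
Step 2 — PE (kW) = 548064.055 / 1000 ≈ 548.06 kW (5 s.f.)

548.06 kW


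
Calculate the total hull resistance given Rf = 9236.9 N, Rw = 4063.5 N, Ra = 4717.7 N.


Formula: Rt = Rf + Rw + Ra
Substituting: Rt = 9236.9 + 4063.5 + 4717.7
Result: Rt = 18018.1 N

18018.1 N


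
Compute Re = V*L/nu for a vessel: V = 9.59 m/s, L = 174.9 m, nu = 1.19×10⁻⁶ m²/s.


Formula: Re = V * L / nu
Step 1 — V * L = 9.59 * 174.9 = 1677.291 m^2/s
Step 2 — Re = 1677.291 / 1.19e-6 = 1.41e+09

1.41e+09


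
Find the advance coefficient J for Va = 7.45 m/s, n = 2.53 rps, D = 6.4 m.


Formula: J = Va / (n * D)
Step 1 — n * D = 2.53 * 6.4 = 16.192
Step 2 — J = 7.45 / 16.192 ≈ 0.46010 (5 s.f.)

0.46010


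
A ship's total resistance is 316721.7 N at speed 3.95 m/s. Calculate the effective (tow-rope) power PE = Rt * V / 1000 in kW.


Formula: PE = Rt * V / 1000 (kW)
Step 1 — PE (W) = 316721.7 * 3.95 = 1251050.715 W
Step 2 — PE (kW) = 1251050.715 / 1000 ≈ 1251.1 kW (5 s.f.)

1251.1 kW


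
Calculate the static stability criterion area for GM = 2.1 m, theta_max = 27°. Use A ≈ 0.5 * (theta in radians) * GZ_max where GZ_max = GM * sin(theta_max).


Formula: GZ_max = GM * sin(theta); Area = 0.5 * theta_rad * GZ_max
Step 1 — GZ_max = 2.1 * sin(27°) = 2.1 * 0.45399 = 0.953379 m
Step 2 — theta_rad = 27 * pi/180 = 0.471239 rad
Step 3 — Area = 0.5 * 0.471239 * 0.953379 ≈ 0.22463 m·rad (5 s.f.)

0.22463 m·rad


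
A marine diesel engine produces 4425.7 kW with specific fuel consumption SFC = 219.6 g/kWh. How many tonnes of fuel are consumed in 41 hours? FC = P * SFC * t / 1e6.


Formula: FC (tonnes) = P * SFC * t / 1,000,000
Step 1 — P * SFC * t = 4425.7 * 219.6 * 41 = 39847232.52 g
Step 2 — FC (tonnes) = 39847232.52 / 1,000,000 ≈ 39.847 tonnes (5 s.f.)

39.847 tonnes


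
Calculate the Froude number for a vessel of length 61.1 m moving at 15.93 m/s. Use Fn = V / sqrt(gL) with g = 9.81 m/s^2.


Formula: Fn = V / sqrt(g * L)
Step 1 — g * L = 9.81 * 61.1 = 599.391
Step 2 — sqrt(g * L) = sqrt(599.391) = 24.482463
Step 3 — Fn = 15.93 / 24.482463 ≈ 0.65067 (5 s.f.)

0.65067


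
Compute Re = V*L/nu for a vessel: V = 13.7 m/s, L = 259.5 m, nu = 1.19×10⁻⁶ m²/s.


Formula: Re = V * L / nu
Step 1 — V * L = 13.7 * 259.5 = 3555.15 m^2/s
Step 2 — Re = 3555.15 / 1.19e-6 = 2.99e+09

2.99e+09


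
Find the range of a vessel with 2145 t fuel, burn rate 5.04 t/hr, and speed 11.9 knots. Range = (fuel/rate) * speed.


Formula: endurance = fuel / rate; range = endurance * speed
Step 1 — endurance = 2145 / 5.04 = 425.5952 hours
Step 2 — range = 425.5952 * 11.9 ≈ 5064.6 nautical miles (5 s.f.)

5064.6 NM


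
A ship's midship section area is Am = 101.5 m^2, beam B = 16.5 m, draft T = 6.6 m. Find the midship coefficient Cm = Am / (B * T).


Formula: Cm = Am / (B * T)
Step 1 — B * T = 16.5 * 6.6 = 108.9 m^2
Step 2 — Cm = 101.5 / 108.9 ≈ 0.93205 (5 s.f.)

0.93205


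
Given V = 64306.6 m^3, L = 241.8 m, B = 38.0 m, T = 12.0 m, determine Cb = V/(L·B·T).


Formula: Cb = V / (L * B * T)
Step 1 — L * B * T = 241.8 * 38.0 * 12.0 = 110260.8 m^3
Step 2 — Cb = 64306.6 / 110260.8 ≈ 0.58322 (5 s.f.)

0.58322


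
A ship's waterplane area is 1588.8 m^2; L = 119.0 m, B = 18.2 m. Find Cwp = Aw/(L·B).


Formula: Cwp = Aw / (L * B)
Step 1 — L * B = 119.0 * 18.2 = 2165.8 m^2
Step 2 — Cwp = 1588.8 / 2165.8 ≈ 0.73359 (5 s.f.)

0.73359


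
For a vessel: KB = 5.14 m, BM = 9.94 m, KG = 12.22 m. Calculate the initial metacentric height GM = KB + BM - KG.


Formula: GM = KB + BM - KG
Step 1 — KM = KB + BM = 5.14 + 9.94 = 15.08 m
Step 2 — GM = KM - KG = 15.08 - 12.22 = 2.86 m

2.86 m


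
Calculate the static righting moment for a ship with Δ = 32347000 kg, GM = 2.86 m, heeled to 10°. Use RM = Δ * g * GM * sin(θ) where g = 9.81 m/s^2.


Formula: GZ = GM * sin(theta); RM = disp * g * GZ
Step 1 — GZ = 2.86 * sin(10°) = 2.86 * 0.173648 = 0.496633 m
Step 2 — RM = 32347000 * 9.81 * 0.496633 ≈ 157590000 N·m (5 s.f.)

157590000 N·m


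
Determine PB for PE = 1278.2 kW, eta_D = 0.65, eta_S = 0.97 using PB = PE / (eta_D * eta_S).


Formula: PB = PE / (eta_D * eta_S)
Step 1 — combined efficiency = eta_D * eta_S = 0.65 * 0.97 = 0.6305
Step 2 — PB = 1278.2 / 0.6305 ≈ 2027.3 kW (5 s.f.)

2027.3 kW


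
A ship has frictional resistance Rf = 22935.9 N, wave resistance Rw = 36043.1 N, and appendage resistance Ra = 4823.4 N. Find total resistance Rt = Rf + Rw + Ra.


Formula: Rt = Rf + Rw + Ra
Substituting: Rt = 22935.9 + 36043.1 + 4823.4
Result: Rt = 63802.4 N

63802.4 N


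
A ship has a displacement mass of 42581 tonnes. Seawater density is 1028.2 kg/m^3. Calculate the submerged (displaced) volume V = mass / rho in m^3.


Formula: V = mass / rho
Step 1 — convert tonnes to kg: 42581 t * 1000 = 42581000 kg
Step 2 — V = 42581000 / 1028.2 ≈ 41413 m^3 (5 s.f.)

41413 m^3


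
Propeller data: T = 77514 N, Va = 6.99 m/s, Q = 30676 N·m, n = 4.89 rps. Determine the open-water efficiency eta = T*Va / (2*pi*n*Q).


Formula: eta = T * Va / (2 * pi * n * Q)
Step 1 — numerator = T * Va = 77514 * 6.99 = 541822.86
Step 2 — 2 * pi * n = 2 * pi * 4.89 = 30.724776
Step 3 — denominator = 30.724776 * 30676 = 942513.23
Step 4 — eta = 541822.86 / 942513.23 ≈ 0.57487 (5 s.f.)

0.57487


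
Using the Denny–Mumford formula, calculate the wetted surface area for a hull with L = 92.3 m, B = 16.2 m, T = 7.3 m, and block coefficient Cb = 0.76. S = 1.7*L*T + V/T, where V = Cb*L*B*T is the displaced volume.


Formula: S = 1.7*L*T + V/T with V = Cb*L*B*T, i.e. S = L * (1.7*T + Cb*B)
Step 1 — 1.7*T = 1.7 * 7.3 = 12.41 m
Step 2 — Cb*B = 0.76 * 16.2 = 12.312 m
Step 3 — 1.7*T + Cb*B = 12.41 + 12.312 = 24.722 m
Step 4 — S = 92.3 * 24.722 ≈ 2281.8 m^2 (5 s.f.)

2281.8 m^2


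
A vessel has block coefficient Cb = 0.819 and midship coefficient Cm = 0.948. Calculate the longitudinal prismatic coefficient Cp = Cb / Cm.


Formula: Cp = Cb / Cm
Substituting: Cp = 0.819 / 0.948
Result: Cp ≈ 0.86392 (5 s.f.)

0.86392


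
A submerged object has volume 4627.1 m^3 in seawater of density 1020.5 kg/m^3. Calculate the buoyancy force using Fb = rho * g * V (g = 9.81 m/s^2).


Formula: Fb = rho * g * V
Substituting: Fb = 1020.5 * 9.81 * 4627.1
Intermediate: 1020.5 * 9.81 = 10011.105
Result: Fb = 10011.105 * 4627.1 ≈ 46322000 N (5 s.f.)

46322000 N


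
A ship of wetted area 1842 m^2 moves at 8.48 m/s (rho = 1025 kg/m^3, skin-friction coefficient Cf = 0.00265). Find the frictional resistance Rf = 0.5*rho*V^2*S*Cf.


Formula: Rf = 0.5 * rho * V^2 * S * Cf
Step 1 — V^2 = 8.48^2 = 71.9104
Step 2 — 0.5 * rho * V^2 = 0.5 * 1025 * 71.9104 = 36854.08
Step 3 — Rf = 36854.08 * 1842 * 0.00265 ≈ 179900 N (5 s.f.)

179900 N


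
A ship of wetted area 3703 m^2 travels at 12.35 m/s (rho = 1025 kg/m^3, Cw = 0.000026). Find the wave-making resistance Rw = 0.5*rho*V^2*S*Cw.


Formula: Rw = 0.5 * rho * V^2 * S * Cw
Step 1 — V^2 = 12.35^2 = 152.5225
Step 2 — 0.5 * rho * V^2 = 0.5 * 1025 * 152.5225 = 78167.78125
Step 3 — Rw = 78167.78125 * 3703 * 0.000026 ≈ 7525.8 N (5 s.f.)

7525.8 N


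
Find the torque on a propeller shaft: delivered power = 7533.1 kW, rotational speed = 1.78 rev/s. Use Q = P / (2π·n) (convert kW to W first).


Formula: Q = P_W / (2 * pi * n)
Step 1 — P_W = 7533.1 kW * 1000 = 7533100.0 W
Step 2 — 2 * pi * n = 2 * pi * 1.78 = 11.18407
Step 3 — Q = 7533100.0 / 11.18407 ≈ 673560 N·m (5 s.f.)

673560 N·m


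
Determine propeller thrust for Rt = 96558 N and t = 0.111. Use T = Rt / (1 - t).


Formula: T = Rt / (1 - t)
Step 1 — (1 - t) = 1 - 0.111 = 0.889
Step 2 — T = 96558 / 0.889 ≈ 108610 N (5 s.f.)

108610 N


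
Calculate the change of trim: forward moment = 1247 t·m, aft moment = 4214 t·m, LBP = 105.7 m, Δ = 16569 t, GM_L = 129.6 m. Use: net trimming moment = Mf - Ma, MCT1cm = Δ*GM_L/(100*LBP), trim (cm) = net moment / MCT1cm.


Formula: net trimming moment = Mf - Ma; MCT1cm = Δ*GM_L/(100*LBP); trim = net moment / MCT1cm
Step 1 — net trimming moment = 1247 - 4214 = -2967 t·m
Step 2 — MCT1cm = 16569 * 129.6 / (100 * 105.7) = 203.1544 t·m/cm
Step 3 — trim = -2967 / 203.1544 ≈ -14.605 cm (5 s.f.)

-14.605 cm


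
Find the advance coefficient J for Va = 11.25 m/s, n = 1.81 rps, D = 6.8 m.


Formula: J = Va / (n * D)
Step 1 — n * D = 1.81 * 6.8 = 12.308
Step 2 — J = 11.25 / 12.308 ≈ 0.91404 (5 s.f.)

0.91404


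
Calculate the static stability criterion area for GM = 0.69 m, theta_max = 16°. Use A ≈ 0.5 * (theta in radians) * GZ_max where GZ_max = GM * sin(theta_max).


Formula: GZ_max = GM * sin(theta); Area = 0.5 * theta_rad * GZ_max
Step 1 — GZ_max = 0.69 * sin(16°) = 0.69 * 0.275637 = 0.19019 m
Step 2 — theta_rad = 16 * pi/180 = 0.279253 rad
Step 3 — Area = 0.5 * 0.279253 * 0.19019 ≈ 0.026556 m·rad (5 s.f.)

0.026556 m·rad


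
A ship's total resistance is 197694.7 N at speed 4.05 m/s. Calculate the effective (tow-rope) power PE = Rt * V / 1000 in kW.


Formula: PE = Rt * V / 1000 (kW)
Step 1 — PE (W) = 197694.7 * 4.05 = 800663.535 W
Step 2 — PE (kW) = 800663.535 / 1000 ≈ 800.66 kW (5 s.f.)

800.66 kW


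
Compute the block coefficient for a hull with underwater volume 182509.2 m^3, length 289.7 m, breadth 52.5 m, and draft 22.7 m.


Formula: Cb = V / (L * B * T)
Step 1 — L * B * T = 289.7 * 52.5 * 22.7 = 345249.975 m^3
Step 2 — Cb = 182509.2 / 345249.975 ≈ 0.52863 (5 s.f.)

0.52863


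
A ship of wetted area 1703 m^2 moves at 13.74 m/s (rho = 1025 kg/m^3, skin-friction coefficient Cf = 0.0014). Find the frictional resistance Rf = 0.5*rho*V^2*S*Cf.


Formula: Rf = 0.5 * rho * V^2 * S * Cf
Step 1 — V^2 = 13.74^2 = 188.7876
Step 2 — 0.5 * rho * V^2 = 0.5 * 1025 * 188.7876 = 96753.645
Step 3 — Rf = 96753.645 * 1703 * 0.0014 ≈ 230680 N (5 s.f.)

230680 N


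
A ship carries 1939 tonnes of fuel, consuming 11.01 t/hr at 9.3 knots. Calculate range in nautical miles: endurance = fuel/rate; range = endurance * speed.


Formula: endurance = fuel / rate; range = endurance * speed
Step 1 — endurance = 1939 / 11.01 = 176.1126 hours
Step 2 — range = 176.1126 * 9.3 ≈ 1637.8 nautical miles (5 s.f.)

1637.8 NM


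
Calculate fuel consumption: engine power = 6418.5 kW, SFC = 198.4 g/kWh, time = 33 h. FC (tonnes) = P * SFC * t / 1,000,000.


Formula: FC (tonnes) = P * SFC * t / 1,000,000
Step 1 — P * SFC * t = 6418.5 * 198.4 * 33 = 42023203.2 g
Step 2 — FC (tonnes) = 42023203.2 / 1,000,000 ≈ 42.023 tonnes (5 s.f.)

42.023 tonnes


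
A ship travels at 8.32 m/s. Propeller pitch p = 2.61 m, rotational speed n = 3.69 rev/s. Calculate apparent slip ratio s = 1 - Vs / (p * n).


Formula: s = 1 - Vs / (p * n)
Step 1 — p * n = 2.61 * 3.69 = 9.6309
Step 2 — Vs / (p*n) = 8.32 / 9.6309 = 0.863886 (6 d.p.)
Step 3 — s = 1 - 0.863886 = 0.136114

0.136114


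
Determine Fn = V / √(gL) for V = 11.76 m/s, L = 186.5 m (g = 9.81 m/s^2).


Formula: Fn = V / sqrt(g * L)
Step 1 — g * L = 9.81 * 186.5 = 1829.565
Step 2 — sqrt(g * L) = sqrt(1829.565) = 42.773415
Step 3 — Fn = 11.76 / 42.773415 ≈ 0.27494 (5 s.f.)

0.27494


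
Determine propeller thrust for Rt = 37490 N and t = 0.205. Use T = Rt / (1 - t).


Formula: T = Rt / (1 - t)
Step 1 — (1 - t) = 1 - 0.205 = 0.795
Step 2 — T = 37490 / 0.795 ≈ 47157 N (5 s.f.)

47157 N


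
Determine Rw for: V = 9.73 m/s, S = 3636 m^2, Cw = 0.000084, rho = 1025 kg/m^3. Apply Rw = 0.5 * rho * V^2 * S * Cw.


Formula: Rw = 0.5 * rho * V^2 * S * Cw
Step 1 — V^2 = 9.73^2 = 94.6729
Step 2 — 0.5 * rho * V^2 = 0.5 * 1025 * 94.6729 = 48519.86125
Step 3 — Rw = 48519.86125 * 3636 * 0.000084 ≈ 14819 N (5 s.f.)

14819 N


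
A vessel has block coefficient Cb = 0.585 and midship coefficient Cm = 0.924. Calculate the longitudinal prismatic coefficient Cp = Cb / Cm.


Formula: Cp = Cb / Cm
Substituting: Cp = 0.585 / 0.924
Result: Cp ≈ 0.63312 (5 s.f.)

0.63312


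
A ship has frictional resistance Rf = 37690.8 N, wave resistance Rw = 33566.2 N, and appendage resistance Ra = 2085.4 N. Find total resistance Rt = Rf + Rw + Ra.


Formula: Rt = Rf + Rw + Ra
Substituting: Rt = 37690.8 + 33566.2 + 2085.4
Result: Rt = 73342.4 N

73342.4 N


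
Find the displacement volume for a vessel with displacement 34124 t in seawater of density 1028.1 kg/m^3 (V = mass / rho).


Formula: V = mass / rho
Step 1 — convert tonnes to kg: 34124 t * 1000 = 34124000 kg
Step 2 — V = 34124000 / 1028.1 ≈ 33191 m^3 (5 s.f.)

33191 m^3


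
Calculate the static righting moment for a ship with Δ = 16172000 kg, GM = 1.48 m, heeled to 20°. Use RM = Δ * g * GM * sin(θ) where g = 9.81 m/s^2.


Formula: GZ = GM * sin(theta); RM = disp * g * GZ
Step 1 — GZ = 1.48 * sin(20°) = 1.48 * 0.34202 = 0.50619 m
Step 2 — RM = 16172000 * 9.81 * 0.50619 ≈ 80306000 N·m (5 s.f.)

80306000 N·m


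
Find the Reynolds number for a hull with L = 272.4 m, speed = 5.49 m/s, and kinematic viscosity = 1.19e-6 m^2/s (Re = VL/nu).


Formula: Re = V * L / nu
Step 1 — V * L = 5.49 * 272.4 = 1495.476 m^2/s
Step 2 — Re = 1495.476 / 1.19e-6 = 1.26e+09

1.26e+09


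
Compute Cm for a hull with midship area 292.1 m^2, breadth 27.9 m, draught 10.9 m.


Formula: Cm = Am / (B * T)
Step 1 — B * T = 27.9 * 10.9 = 304.11 m^2
Step 2 — Cm = 292.1 / 304.11 ≈ 0.96051 (5 s.f.)

0.96051


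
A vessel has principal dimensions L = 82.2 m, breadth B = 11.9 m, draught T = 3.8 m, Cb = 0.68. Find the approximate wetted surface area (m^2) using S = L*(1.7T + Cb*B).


Formula: S = 1.7*L*T + V/T with V = Cb*L*B*T, i.e. S = L * (1.7*T + Cb*B)
Step 1 — 1.7*T = 1.7 * 3.8 = 6.46 m
Step 2 — Cb*B = 0.68 * 11.9 = 8.092 m
Step 3 — 1.7*T + Cb*B = 6.46 + 8.092 = 14.552 m
Step 4 — S = 82.2 * 14.552 ≈ 1196.2 m^2 (5 s.f.)

1196.2 m^2


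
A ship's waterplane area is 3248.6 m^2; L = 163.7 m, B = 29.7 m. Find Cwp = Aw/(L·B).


Formula: Cwp = Aw / (L * B)
Step 1 — L * B = 163.7 * 29.7 = 4861.89 m^2
Step 2 — Cwp = 3248.6 / 4861.89 ≈ 0.66818 (5 s.f.)

0.66818


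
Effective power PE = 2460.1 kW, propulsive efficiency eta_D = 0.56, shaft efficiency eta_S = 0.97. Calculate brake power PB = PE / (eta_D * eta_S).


Formula: PB = PE / (eta_D * eta_S)
Step 1 — combined efficiency = eta_D * eta_S = 0.56 * 0.97 = 0.5432
Step 2 — PB = 2460.1 / 0.5432 ≈ 4528.9 kW (5 s.f.)

4528.9 kW


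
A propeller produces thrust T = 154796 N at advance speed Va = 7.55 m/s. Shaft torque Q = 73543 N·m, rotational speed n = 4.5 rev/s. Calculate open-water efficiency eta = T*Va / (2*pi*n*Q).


Formula: eta = T * Va / (2 * pi * n * Q)
Step 1 — numerator = T * Va = 154796 * 7.55 = 1168709.8
Step 2 — 2 * pi * n = 2 * pi * 4.5 = 28.274334
Step 3 — denominator = 28.274334 * 73543 = 2079379.35
Step 4 — eta = 1168709.8 / 2079379.35 ≈ 0.56205 (5 s.f.)

0.56205


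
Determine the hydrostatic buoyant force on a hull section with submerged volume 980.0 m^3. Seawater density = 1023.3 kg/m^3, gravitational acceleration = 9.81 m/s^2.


Formula: Fb = rho * g * V
Substituting: Fb = 1023.3 * 9.81 * 980.0
Intermediate: 1023.3 * 9.81 = 10038.573
Result: Fb = 10038.573 * 980.0 ≈ 9837800 N (5 s.f.)

9837800 N


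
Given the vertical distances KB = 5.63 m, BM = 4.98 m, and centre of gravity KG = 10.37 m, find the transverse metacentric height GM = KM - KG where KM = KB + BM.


Formula: GM = KB + BM - KG
Step 1 — KM = KB + BM = 5.63 + 4.98 = 10.61 m
Step 2 — GM = KM - KG = 10.61 - 10.37 = 0.24 m

0.24 m


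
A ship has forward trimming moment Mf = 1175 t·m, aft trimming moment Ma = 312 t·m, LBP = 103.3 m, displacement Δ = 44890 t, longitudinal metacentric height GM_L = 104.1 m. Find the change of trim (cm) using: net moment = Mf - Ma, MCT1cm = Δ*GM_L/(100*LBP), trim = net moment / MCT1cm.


Formula: net trimming moment = Mf - Ma; MCT1cm = Δ*GM_L/(100*LBP); trim = net moment / MCT1cm
Step 1 — net trimming moment = 1175 - 312 = 863 t·m
Step 2 — MCT1cm = 44890 * 104.1 / (100 * 103.3) = 452.3765 t·m/cm
Step 3 — trim = 863 / 452.3765 ≈ 1.9077 cm (5 s.f.)

1.9077 cm


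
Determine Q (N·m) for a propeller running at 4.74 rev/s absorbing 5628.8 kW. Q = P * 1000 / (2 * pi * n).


Formula: Q = P_W / (2 * pi * n)
Step 1 — P_W = 5628.8 kW * 1000 = 5628800.0 W
Step 2 — 2 * pi * n = 2 * pi * 4.74 = 29.782298
Step 3 — Q = 5628800.0 / 29.782298 ≈ 189000 N·m (5 s.f.)

189000 N·m


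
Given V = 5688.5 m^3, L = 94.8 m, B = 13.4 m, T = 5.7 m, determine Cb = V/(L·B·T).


Formula: Cb = V / (L * B * T)
Step 1 — L * B * T = 94.8 * 13.4 * 5.7 = 7240.824 m^3
Step 2 — Cb = 5688.5 / 7240.824 ≈ 0.78562 (5 s.f.)

0.78562


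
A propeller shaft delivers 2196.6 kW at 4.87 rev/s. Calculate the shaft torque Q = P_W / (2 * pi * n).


Formula: Q = P_W / (2 * pi * n)
Step 1 — P_W = 2196.6 kW * 1000 = 2196600.0 W
Step 2 — 2 * pi * n = 2 * pi * 4.87 = 30.599112
Step 3 — Q = 2196600.0 / 30.599112 ≈ 71786 N·m (5 s.f.)

71786 N·m


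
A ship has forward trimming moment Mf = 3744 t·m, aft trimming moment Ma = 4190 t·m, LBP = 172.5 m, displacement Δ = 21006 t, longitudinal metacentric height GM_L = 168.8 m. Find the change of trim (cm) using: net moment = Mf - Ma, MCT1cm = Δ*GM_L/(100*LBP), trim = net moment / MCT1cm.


Formula: net trimming moment = Mf - Ma; MCT1cm = Δ*GM_L/(100*LBP); trim = net moment / MCT1cm
Step 1 — net trimming moment = 3744 - 4190 = -446 t·m
Step 2 — MCT1cm = 21006 * 168.8 / (100 * 172.5) = 205.5544 t·m/cm
Step 3 — trim = -446 / 205.5544 ≈ -2.1697 cm (5 s.f.)

-2.1697 cm


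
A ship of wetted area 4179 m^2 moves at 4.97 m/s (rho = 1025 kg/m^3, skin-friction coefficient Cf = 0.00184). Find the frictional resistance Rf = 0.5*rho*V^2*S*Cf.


Formula: Rf = 0.5 * rho * V^2 * S * Cf
Step 1 — V^2 = 4.97^2 = 24.7009
Step 2 — 0.5 * rho * V^2 = 0.5 * 1025 * 24.7009 = 12659.21125
Step 3 — Rf = 12659.21125 * 4179 * 0.00184 ≈ 97341 N (5 s.f.)

97341 N


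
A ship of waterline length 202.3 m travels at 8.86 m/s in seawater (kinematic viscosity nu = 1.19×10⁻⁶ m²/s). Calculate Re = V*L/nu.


Formula: Re = V * L / nu
Step 1 — V * L = 8.86 * 202.3 = 1792.378 m^2/s
Step 2 — Re = 1792.378 / 1.19e-6 = 1.51e+09

1.51e+09


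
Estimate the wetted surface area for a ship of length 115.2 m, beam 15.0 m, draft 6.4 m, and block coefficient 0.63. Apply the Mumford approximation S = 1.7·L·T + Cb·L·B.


Formula: S = 1.7*L*T + V/T with V = Cb*L*B*T, i.e. S = L * (1.7*T + Cb*B)
Step 1 — 1.7*T = 1.7 * 6.4 = 10.88 m
Step 2 — Cb*B = 0.63 * 15.0 = 9.45 m
Step 3 — 1.7*T + Cb*B = 10.88 + 9.45 = 20.33 m
Step 4 — S = 115.2 * 20.33 ≈ 2342.0 m^2 (5 s.f.)

2342.0 m^2


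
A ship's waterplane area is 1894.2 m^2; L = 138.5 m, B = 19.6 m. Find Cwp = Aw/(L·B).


Formula: Cwp = Aw / (L * B)
Step 1 — L * B = 138.5 * 19.6 = 2714.6 m^2
Step 2 — Cwp = 1894.2 / 2714.6 ≈ 0.69778 (5 s.f.)

0.69778


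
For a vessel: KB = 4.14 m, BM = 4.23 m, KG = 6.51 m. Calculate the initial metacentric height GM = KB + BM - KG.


Formula: GM = KB + BM - KG
Step 1 — KM = KB + BM = 4.14 + 4.23 = 8.37 m
Step 2 — GM = KM - KG = 8.37 - 6.51 = 1.86 m

1.86 m


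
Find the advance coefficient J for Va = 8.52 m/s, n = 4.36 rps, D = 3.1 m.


Formula: J = Va / (n * D)
Step 1 — n * D = 4.36 * 3.1 = 13.516
Step 2 — J = 8.52 / 13.516 ≈ 0.63036 (5 s.f.)

0.63036


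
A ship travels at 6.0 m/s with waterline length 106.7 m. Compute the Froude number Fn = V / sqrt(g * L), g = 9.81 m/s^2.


Formula: Fn = V / sqrt(g * L)
Step 1 — g * L = 9.81 * 106.7 = 1046.727
Step 2 — sqrt(g * L) = sqrt(1046.727) = 32.353161
Step 3 — Fn = 6.0 / 32.353161 ≈ 0.18545 (5 s.f.)

0.18545


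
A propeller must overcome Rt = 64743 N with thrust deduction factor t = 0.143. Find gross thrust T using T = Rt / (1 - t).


Formula: T = Rt / (1 - t)
Step 1 — (1 - t) = 1 - 0.143 = 0.857
Step 2 — T = 64743 / 0.857 ≈ 75546 N (5 s.f.)

75546 N


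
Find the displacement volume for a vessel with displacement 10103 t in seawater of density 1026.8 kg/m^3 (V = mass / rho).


Formula: V = mass / rho
Step 1 — convert tonnes to kg: 10103 t * 1000 = 10103000 kg
Step 2 — V = 10103000 / 1026.8 ≈ 9839.3 m^3 (5 s.f.)

9839.3 m^3


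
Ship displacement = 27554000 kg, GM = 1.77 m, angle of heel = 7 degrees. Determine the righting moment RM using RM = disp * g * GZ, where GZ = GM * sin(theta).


Formula: GZ = GM * sin(theta); RM = disp * g * GZ
Step 1 — GZ = 1.77 * sin(7°) = 1.77 * 0.121869 = 0.215708 m
Step 2 — RM = 27554000 * 9.81 * 0.215708 ≈ 58307000 N·m (5 s.f.)

58307000 N·m


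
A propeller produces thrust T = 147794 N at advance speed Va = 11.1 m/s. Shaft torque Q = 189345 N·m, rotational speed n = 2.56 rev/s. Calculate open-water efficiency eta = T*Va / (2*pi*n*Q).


Formula: eta = T * Va / (2 * pi * n * Q)
Step 1 — numerator = T * Va = 147794 * 11.1 = 1640513.4
Step 2 — 2 * pi * n = 2 * pi * 2.56 = 16.084954
Step 3 — denominator = 16.084954 * 189345 = 3045605.62
Step 4 — eta = 1640513.4 / 3045605.62 ≈ 0.53865 (5 s.f.)

0.53865


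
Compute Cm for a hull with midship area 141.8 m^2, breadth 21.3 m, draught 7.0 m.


Formula: Cm = Am / (B * T)
Step 1 — B * T = 21.3 * 7.0 = 149.1 m^2
Step 2 — Cm = 141.8 / 149.1 ≈ 0.95104 (5 s.f.)

0.95104


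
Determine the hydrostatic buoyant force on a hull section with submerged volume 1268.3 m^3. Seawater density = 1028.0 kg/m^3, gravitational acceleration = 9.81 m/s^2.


Formula: Fb = rho * g * V
Substituting: Fb = 1028.0 * 9.81 * 1268.3
Intermediate: 1028.0 * 9.81 = 10084.68
Result: Fb = 10084.68 * 1268.3 ≈ 12790000 N (5 s.f.)

12790000 N


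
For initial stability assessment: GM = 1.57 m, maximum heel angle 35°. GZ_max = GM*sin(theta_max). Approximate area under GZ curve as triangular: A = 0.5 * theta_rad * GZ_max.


Formula: GZ_max = GM * sin(theta); Area = 0.5 * theta_rad * GZ_max
Step 1 — GZ_max = 1.57 * sin(35°) = 1.57 * 0.573576 = 0.900514 m
Step 2 — theta_rad = 35 * pi/180 = 0.610865 rad
Step 3 — Area = 0.5 * 0.610865 * 0.900514 ≈ 0.27505 m·rad (5 s.f.)

0.27505 m·rad


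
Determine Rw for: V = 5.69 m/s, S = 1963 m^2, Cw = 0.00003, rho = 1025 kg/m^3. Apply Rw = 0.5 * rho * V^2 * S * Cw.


Formula: Rw = 0.5 * rho * V^2 * S * Cw
Step 1 — V^2 = 5.69^2 = 32.3761
Step 2 — 0.5 * rho * V^2 = 0.5 * 1025 * 32.3761 = 16592.75125
Step 3 — Rw = 16592.75125 * 1963 * 0.00003 ≈ 977.15 N (5 s.f.)

977.15 N


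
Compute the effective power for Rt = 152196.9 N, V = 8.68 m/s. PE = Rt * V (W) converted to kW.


Formula: PE = Rt * V / 1000 (kW)
Step 1 — PE (W) = 152196.9 * 8.68 = 1321069.092 W
Step 2 — PE (kW) = 1321069.092 / 1000 ≈ 1321.1 kW (5 s.f.)

1321.1 kW


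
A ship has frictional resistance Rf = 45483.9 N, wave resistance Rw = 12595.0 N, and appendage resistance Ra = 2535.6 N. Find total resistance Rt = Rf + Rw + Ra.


Formula: Rt = Rf + Rw + Ra
Substituting: Rt = 45483.9 + 12595.0 + 2535.6
Result: Rt = 60614.5 N

60614.5 N


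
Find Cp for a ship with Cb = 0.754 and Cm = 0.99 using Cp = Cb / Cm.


Formula: Cp = Cb / Cm
Substituting: Cp = 0.754 / 0.99
Result: Cp ≈ 0.76162 (5 s.f.)

0.76162


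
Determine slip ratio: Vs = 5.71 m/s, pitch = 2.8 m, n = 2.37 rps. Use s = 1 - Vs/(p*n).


Formula: s = 1 - Vs / (p * n)
Step 1 — p * n = 2.8 * 2.37 = 6.636
Step 2 — Vs / (p*n) = 5.71 / 6.636 = 0.860458 (6 d.p.)
Step 3 — s = 1 - 0.860458 = 0.139542

0.139542


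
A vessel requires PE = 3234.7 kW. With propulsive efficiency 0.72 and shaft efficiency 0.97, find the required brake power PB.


Formula: PB = PE / (eta_D * eta_S)
Step 1 — combined efficiency = eta_D * eta_S = 0.72 * 0.97 = 0.6984
Step 2 — PB = 3234.7 / 0.6984 ≈ 4631.6 kW (5 s.f.)

4631.6 kW


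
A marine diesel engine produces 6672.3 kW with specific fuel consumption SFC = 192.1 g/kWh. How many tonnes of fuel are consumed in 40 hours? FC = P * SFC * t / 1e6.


Formula: FC (tonnes) = P * SFC * t / 1,000,000
Step 1 — P * SFC * t = 6672.3 * 192.1 * 40 = 51269953.2 g
Step 2 — FC (tonnes) = 51269953.2 / 1,000,000 ≈ 51.270 tonnes (5 s.f.)

51.270 tonnes


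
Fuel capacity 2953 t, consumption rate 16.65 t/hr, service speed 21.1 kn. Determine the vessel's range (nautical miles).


Formula: endurance = fuel / rate; range = endurance * speed
Step 1 — endurance = 2953 / 16.65 = 177.3574 hours
Step 2 — range = 177.3574 * 21.1 ≈ 3742.2 nautical miles (5 s.f.)

3742.2 NM


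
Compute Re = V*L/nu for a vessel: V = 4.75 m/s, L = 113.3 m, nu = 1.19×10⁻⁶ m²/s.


Formula: Re = V * L / nu
Step 1 — V * L = 4.75 * 113.3 = 538.175 m^2/s
Step 2 — Re = 538.175 / 1.19e-6 = 4.52e+08

4.52e+08


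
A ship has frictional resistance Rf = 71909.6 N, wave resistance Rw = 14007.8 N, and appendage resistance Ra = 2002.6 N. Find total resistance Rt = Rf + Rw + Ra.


Formula: Rt = Rf + Rw + Ra
Substituting: Rt = 71909.6 + 14007.8 + 2002.6
Result: Rt = 87920.0 N

87920.0 N


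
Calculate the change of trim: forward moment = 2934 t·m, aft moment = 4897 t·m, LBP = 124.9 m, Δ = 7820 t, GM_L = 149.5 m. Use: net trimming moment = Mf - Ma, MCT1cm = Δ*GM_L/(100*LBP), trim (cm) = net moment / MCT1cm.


Formula: net trimming moment = Mf - Ma; MCT1cm = Δ*GM_L/(100*LBP); trim = net moment / MCT1cm
Step 1 — net trimming moment = 2934 - 4897 = -1963 t·m
Step 2 — MCT1cm = 7820 * 149.5 / (100 * 124.9) = 93.6021 t·m/cm
Step 3 — trim = -1963 / 93.6021 ≈ -20.972 cm (5 s.f.)

-20.972 cm


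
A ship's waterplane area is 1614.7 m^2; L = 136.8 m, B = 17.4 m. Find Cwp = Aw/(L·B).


Formula: Cwp = Aw / (L * B)
Step 1 — L * B = 136.8 * 17.4 = 2380.32 m^2
Step 2 — Cwp = 1614.7 / 2380.32 ≈ 0.67835 (5 s.f.)

0.67835
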